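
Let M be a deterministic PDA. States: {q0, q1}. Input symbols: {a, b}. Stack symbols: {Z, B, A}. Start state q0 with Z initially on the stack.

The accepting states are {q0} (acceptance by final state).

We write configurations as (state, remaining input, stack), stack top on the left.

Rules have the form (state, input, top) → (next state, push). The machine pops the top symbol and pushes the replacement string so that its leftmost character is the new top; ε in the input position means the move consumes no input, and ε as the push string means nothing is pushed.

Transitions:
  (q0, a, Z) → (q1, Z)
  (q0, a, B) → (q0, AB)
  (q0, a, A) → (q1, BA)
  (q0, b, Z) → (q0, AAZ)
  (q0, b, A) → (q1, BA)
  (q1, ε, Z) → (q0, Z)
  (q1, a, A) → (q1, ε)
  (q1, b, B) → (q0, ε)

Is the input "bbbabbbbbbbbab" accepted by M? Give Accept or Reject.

Reject

(q0, bbbabbbbbbbbab, Z) ⊢ (q0, bbabbbbbbbbab, AAZ) ⊢ (q1, babbbbbbbbab, BAAZ) ⊢ (q0, abbbbbbbbab, AAZ) ⊢ (q1, bbbbbbbbab, BAAZ) ⊢ (q0, bbbbbbbab, AAZ) ⊢ (q1, bbbbbbab, BAAZ) ⊢ (q0, bbbbbab, AAZ) ⊢ (q1, bbbbab, BAAZ) ⊢ (q0, bbbab, AAZ) ⊢ (q1, bbab, BAAZ) ⊢ (q0, bab, AAZ) ⊢ (q1, ab, BAAZ)
No transition applies at (q1, ab, BAAZ); input not fully consumed.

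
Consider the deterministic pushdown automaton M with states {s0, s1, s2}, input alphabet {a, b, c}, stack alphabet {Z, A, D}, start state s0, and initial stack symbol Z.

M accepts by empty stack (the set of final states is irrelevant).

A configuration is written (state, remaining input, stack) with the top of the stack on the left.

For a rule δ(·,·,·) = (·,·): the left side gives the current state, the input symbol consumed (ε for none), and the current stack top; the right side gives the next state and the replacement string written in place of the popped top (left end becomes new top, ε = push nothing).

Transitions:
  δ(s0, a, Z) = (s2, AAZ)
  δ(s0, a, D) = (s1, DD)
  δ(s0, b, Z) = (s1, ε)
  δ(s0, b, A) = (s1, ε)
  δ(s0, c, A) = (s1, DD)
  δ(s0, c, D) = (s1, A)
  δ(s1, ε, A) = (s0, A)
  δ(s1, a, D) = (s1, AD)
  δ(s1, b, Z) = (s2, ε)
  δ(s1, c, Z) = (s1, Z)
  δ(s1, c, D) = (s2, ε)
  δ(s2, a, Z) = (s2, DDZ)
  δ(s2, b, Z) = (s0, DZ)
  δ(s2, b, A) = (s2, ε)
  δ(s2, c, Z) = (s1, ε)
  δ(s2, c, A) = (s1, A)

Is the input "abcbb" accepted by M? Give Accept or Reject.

(s0, abcbb, Z)
  read a, top Z: go to s2, push AAZ → (s2, bcbb, AAZ)
  read b, top A: go to s2, push ε → (s2, cbb, AZ)
  read c, top A: go to s1, push A → (s1, bb, AZ)
  ε-move, top A: go to s0, push A → (s0, bb, AZ)
  read b, top A: go to s1, push ε → (s1, b, Z)
  read b, top Z: go to s2, push ε → (s2, ε, ε)
All input consumed and the stack is empty.

Accept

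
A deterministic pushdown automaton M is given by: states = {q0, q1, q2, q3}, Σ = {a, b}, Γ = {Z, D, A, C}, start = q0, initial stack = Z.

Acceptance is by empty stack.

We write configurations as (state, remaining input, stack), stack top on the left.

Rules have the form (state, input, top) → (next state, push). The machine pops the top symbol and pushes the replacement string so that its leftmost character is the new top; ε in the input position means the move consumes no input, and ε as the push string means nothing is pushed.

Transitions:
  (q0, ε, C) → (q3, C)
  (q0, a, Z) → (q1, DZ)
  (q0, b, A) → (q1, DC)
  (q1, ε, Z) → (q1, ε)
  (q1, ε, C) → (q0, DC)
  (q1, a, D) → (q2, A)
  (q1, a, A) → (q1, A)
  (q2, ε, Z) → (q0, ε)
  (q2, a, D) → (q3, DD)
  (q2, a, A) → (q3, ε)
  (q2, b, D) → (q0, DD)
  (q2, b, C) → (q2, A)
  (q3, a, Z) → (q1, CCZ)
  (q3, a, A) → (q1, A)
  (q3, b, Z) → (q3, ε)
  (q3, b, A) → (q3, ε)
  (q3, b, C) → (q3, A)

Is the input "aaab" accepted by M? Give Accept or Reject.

(q0, aaab, Z)
  read a, top Z: go to q1, push DZ → (q1, aab, DZ)
  read a, top D: go to q2, push A → (q2, ab, AZ)
  read a, top A: go to q3, push ε → (q3, b, Z)
  read b, top Z: go to q3, push ε → (q3, ε, ε)
All input consumed and the stack is empty.

Accept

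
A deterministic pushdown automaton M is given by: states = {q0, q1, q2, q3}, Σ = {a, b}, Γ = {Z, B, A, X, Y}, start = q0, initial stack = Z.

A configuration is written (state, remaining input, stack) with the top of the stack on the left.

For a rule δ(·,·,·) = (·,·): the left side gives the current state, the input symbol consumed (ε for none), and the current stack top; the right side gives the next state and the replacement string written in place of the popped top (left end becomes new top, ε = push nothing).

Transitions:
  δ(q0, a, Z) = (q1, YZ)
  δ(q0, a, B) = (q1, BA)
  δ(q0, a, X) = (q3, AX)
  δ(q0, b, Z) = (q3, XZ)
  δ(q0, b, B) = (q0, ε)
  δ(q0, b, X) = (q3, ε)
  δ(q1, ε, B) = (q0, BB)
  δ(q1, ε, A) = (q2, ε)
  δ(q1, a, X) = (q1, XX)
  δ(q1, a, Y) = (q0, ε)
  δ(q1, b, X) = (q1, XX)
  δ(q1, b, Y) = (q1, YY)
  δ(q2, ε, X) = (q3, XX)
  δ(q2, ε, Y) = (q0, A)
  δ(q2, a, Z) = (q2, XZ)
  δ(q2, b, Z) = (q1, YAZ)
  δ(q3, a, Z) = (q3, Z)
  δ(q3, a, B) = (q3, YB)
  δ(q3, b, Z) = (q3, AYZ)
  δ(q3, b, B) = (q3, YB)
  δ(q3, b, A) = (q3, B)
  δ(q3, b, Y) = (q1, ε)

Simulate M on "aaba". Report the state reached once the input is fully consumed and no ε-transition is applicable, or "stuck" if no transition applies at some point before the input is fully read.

(q0, aaba, Z)
  read a, top Z: go to q1, push YZ → (q1, aba, YZ)
  read a, top Y: go to q0, push ε → (q0, ba, Z)
  read b, top Z: go to q3, push XZ → (q3, a, XZ)
No transition for (q3, a, top X); M blocks with input a remaining.

stuck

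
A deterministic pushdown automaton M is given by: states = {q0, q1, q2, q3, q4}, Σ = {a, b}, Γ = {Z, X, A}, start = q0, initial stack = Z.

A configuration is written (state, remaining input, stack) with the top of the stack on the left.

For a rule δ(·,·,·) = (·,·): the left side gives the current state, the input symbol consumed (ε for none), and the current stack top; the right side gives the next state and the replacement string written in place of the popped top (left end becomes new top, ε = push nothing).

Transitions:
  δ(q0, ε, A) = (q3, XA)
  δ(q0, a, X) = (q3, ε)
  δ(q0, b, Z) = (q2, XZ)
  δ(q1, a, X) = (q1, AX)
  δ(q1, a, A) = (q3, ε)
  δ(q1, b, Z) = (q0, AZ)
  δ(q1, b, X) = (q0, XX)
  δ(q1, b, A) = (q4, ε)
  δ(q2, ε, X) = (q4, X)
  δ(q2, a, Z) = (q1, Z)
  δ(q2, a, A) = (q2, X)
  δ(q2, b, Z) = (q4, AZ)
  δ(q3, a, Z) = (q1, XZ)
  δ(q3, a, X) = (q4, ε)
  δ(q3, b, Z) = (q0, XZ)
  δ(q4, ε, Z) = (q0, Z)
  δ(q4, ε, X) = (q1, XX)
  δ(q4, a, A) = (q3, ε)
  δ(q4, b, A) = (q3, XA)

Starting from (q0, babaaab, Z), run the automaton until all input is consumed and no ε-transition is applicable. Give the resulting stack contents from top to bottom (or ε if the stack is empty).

(q0, babaaab, Z)
  read b, top Z: go to q2, push XZ → (q2, abaaab, XZ)
  ε-move, top X: go to q4, push X → (q4, abaaab, XZ)
  ε-move, top X: go to q1, push XX → (q1, abaaab, XXZ)
  read a, top X: go to q1, push AX → (q1, baaab, AXXZ)
  read b, top A: go to q4, push ε → (q4, aaab, XXZ)
  ε-move, top X: go to q1, push XX → (q1, aaab, XXXZ)
  read a, top X: go to q1, push AX → (q1, aab, AXXXZ)
  read a, top A: go to q3, push ε → (q3, ab, XXXZ)
  read a, top X: go to q4, push ε → (q4, b, XXZ)
  ε-move, top X: go to q1, push XX → (q1, b, XXXZ)
  read b, top X: go to q0, push XX → (q0, ε, XXXXZ)
All input consumed in state q0 with stack XXXXZ.

XXXXZ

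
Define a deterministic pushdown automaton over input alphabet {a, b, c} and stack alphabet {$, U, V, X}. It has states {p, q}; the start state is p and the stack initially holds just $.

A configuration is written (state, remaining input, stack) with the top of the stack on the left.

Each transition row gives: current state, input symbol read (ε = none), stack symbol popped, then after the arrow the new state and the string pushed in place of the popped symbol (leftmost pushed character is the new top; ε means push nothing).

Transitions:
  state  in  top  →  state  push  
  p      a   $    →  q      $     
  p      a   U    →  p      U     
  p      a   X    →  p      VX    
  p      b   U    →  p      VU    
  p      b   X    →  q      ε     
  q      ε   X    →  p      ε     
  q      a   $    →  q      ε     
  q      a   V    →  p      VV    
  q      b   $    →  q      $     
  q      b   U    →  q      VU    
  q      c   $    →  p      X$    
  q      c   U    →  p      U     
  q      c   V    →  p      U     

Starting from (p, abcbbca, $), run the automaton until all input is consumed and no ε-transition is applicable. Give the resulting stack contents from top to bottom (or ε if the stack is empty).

(p, abcbbca, $)
  read a, top $: go to q, push $ → (q, bcbbca, $)
  read b, top $: go to q, push $ → (q, cbbca, $)
  read c, top $: go to p, push X$ → (p, bbca, X$)
  read b, top X: go to q, push ε → (q, bca, $)
  read b, top $: go to q, push $ → (q, ca, $)
  read c, top $: go to p, push X$ → (p, a, X$)
  read a, top X: go to p, push VX → (p, ε, VX$)
All input consumed in state p with stack VX$.

VX$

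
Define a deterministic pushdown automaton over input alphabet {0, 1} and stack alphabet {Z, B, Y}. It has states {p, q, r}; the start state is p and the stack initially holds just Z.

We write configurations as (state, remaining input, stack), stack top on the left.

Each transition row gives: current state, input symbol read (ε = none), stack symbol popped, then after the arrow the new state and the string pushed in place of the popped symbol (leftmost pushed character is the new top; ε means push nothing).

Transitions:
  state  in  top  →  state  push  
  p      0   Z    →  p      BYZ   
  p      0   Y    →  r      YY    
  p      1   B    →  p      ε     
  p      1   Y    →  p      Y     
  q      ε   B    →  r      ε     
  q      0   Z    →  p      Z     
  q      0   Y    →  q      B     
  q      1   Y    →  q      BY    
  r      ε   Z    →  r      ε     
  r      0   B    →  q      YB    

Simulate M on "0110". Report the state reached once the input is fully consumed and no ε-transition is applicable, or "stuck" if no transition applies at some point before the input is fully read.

(p, 0110, Z)
  read 0, top Z: go to p, push BYZ → (p, 110, BYZ)
  read 1, top B: go to p, push ε → (p, 10, YZ)
  read 1, top Y: go to p, push Y → (p, 0, YZ)
  read 0, top Y: go to r, push YY → (r, ε, YYZ)
All input consumed; M is in state r.

r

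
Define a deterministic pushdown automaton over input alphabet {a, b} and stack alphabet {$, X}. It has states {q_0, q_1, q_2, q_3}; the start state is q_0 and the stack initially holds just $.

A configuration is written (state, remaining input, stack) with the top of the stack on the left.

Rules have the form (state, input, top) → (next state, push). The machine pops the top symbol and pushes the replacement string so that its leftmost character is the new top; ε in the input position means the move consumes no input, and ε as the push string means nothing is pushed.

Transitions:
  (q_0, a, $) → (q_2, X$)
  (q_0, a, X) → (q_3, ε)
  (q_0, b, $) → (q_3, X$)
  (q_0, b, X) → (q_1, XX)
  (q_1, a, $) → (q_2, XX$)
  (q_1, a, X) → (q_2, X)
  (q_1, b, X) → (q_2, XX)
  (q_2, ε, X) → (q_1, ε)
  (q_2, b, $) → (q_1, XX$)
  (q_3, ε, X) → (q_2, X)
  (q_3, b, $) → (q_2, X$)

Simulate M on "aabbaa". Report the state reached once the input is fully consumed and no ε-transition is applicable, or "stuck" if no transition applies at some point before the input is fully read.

q_1

(q_0, aabbaa, $)
  read a, top $: go to q_2, push X$ → (q_2, abbaa, X$)
  ε-move, top X: go to q_1, push ε → (q_1, abbaa, $)
  read a, top $: go to q_2, push XX$ → (q_2, bbaa, XX$)
  ε-move, top X: go to q_1, push ε → (q_1, bbaa, X$)
  read b, top X: go to q_2, push XX → (q_2, baa, XX$)
  ε-move, top X: go to q_1, push ε → (q_1, baa, X$)
  read b, top X: go to q_2, push XX → (q_2, aa, XX$)
  ε-move, top X: go to q_1, push ε → (q_1, aa, X$)
  read a, top X: go to q_2, push X → (q_2, a, X$)
  ε-move, top X: go to q_1, push ε → (q_1, a, $)
  read a, top $: go to q_2, push XX$ → (q_2, ε, XX$)
  ε-move, top X: go to q_1, push ε → (q_1, ε, X$)
All input consumed; M is in state q_1.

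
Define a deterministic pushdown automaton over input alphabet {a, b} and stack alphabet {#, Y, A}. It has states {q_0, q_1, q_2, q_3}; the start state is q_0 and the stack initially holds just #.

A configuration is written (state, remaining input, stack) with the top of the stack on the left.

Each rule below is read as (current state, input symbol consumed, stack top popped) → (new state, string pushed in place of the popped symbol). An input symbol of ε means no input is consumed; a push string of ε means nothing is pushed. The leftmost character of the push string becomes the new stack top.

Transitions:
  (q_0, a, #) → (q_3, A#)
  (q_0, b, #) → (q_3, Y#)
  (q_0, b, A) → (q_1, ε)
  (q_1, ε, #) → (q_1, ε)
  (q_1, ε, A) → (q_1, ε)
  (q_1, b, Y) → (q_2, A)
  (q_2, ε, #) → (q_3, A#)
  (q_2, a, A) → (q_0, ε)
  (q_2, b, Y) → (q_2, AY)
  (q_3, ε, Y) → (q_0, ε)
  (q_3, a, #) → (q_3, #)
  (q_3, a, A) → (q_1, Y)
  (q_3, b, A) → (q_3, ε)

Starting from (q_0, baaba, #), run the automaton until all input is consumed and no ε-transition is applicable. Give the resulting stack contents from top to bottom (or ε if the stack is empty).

(q_0, baaba, #)
  read b, top #: go to q_3, push Y# → (q_3, aaba, Y#)
  ε-move, top Y: go to q_0, push ε → (q_0, aaba, #)
  read a, top #: go to q_3, push A# → (q_3, aba, A#)
  read a, top A: go to q_1, push Y → (q_1, ba, Y#)
  read b, top Y: go to q_2, push A → (q_2, a, A#)
  read a, top A: go to q_0, push ε → (q_0, ε, #)
All input consumed in state q_0 with stack #.

#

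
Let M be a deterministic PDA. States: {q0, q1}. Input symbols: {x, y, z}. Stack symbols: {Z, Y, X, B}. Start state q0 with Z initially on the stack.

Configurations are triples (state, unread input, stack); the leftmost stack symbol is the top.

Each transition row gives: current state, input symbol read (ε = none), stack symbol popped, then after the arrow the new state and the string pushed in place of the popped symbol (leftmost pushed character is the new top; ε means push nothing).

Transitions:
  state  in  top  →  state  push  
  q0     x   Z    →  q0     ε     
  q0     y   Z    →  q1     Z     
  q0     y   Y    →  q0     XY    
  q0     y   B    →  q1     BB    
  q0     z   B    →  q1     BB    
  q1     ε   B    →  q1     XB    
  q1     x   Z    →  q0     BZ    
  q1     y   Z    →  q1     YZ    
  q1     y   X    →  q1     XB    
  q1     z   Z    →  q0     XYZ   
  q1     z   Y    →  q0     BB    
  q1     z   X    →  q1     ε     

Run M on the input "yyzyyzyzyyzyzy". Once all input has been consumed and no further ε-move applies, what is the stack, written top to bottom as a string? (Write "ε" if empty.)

(q0, yyzyyzyzyyzyzy, Z) ⊢ (q1, yzyyzyzyyzyzy, Z) ⊢ (q1, zyyzyzyyzyzy, YZ) ⊢ (q0, yyzyzyyzyzy, BBZ) ⊢ (q1, yzyzyyzyzy, BBBZ) ⊢ (q1, yzyzyyzyzy, XBBBZ) ⊢ (q1, zyzyyzyzy, XBBBBZ) ⊢ (q1, yzyyzyzy, BBBBZ) ⊢ (q1, yzyyzyzy, XBBBBZ) ⊢ (q1, zyyzyzy, XBBBBBZ) ⊢ (q1, yyzyzy, BBBBBZ) ⊢ (q1, yyzyzy, XBBBBBZ) ⊢ (q1, yzyzy, XBBBBBBZ) ⊢ (q1, zyzy, XBBBBBBBZ) ⊢ (q1, yzy, BBBBBBBZ) ⊢ (q1, yzy, XBBBBBBBZ) ⊢ (q1, zy, XBBBBBBBBZ) ⊢ (q1, y, BBBBBBBBZ) ⊢ (q1, y, XBBBBBBBBZ) ⊢ (q1, ε, XBBBBBBBBBZ)
All input consumed in state q1 with stack XBBBBBBBBBZ.

XBBBBBBBBBZ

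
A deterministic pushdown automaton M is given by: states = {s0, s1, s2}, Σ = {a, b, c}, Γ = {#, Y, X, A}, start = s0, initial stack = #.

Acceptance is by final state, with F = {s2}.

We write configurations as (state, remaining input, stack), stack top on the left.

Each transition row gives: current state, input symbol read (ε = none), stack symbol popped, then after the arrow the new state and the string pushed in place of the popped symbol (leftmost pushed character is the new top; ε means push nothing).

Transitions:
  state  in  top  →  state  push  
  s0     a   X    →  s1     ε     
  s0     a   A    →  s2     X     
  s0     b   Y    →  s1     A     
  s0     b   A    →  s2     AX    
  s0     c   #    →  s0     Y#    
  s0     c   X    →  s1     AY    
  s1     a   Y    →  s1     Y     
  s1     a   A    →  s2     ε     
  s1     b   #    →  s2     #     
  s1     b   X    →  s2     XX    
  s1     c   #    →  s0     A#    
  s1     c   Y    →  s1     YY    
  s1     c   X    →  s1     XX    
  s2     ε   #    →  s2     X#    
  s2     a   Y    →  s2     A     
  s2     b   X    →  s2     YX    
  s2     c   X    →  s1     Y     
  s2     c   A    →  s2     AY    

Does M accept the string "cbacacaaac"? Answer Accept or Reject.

Reject

(s0, cbacacaaac, #)
  read c, top #: go to s0, push Y# → (s0, bacacaaac, Y#)
  read b, top Y: go to s1, push A → (s1, acacaaac, A#)
  read a, top A: go to s2, push ε → (s2, cacaaac, #)
  ε-move, top #: go to s2, push X# → (s2, cacaaac, X#)
  read c, top X: go to s1, push Y → (s1, acaaac, Y#)
  read a, top Y: go to s1, push Y → (s1, caaac, Y#)
  read c, top Y: go to s1, push YY → (s1, aaac, YY#)
  read a, top Y: go to s1, push Y → (s1, aac, YY#)
  read a, top Y: go to s1, push Y → (s1, ac, YY#)
  read a, top Y: go to s1, push Y → (s1, c, YY#)
  read c, top Y: go to s1, push YY → (s1, ε, YYY#)
All input consumed; state s1 ∉ F and no further ε-move applies.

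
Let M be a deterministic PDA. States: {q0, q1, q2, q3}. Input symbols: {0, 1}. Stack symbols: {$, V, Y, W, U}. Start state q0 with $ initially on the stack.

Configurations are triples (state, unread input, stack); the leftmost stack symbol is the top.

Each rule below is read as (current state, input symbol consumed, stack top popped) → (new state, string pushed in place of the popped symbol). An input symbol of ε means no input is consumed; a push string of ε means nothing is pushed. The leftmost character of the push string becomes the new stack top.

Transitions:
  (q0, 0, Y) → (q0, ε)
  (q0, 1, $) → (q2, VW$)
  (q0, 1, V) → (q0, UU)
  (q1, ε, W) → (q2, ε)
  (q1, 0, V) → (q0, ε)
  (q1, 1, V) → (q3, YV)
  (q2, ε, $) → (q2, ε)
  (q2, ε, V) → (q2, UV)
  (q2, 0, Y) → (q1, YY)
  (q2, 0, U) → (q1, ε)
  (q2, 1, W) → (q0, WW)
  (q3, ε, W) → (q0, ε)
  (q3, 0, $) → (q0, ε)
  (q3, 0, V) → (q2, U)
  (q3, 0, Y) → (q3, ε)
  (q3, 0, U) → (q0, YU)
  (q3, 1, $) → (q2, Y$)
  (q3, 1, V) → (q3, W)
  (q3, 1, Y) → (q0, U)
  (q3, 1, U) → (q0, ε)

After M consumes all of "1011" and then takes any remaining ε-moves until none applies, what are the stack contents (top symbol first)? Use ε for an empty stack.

(q0, 1011, $) ⊢ (q2, 011, VW$) ⊢ (q2, 011, UVW$) ⊢ (q1, 11, VW$) ⊢ (q3, 1, YVW$) ⊢ (q0, ε, UVW$)
All input consumed in state q0 with stack UVW$.

UVW$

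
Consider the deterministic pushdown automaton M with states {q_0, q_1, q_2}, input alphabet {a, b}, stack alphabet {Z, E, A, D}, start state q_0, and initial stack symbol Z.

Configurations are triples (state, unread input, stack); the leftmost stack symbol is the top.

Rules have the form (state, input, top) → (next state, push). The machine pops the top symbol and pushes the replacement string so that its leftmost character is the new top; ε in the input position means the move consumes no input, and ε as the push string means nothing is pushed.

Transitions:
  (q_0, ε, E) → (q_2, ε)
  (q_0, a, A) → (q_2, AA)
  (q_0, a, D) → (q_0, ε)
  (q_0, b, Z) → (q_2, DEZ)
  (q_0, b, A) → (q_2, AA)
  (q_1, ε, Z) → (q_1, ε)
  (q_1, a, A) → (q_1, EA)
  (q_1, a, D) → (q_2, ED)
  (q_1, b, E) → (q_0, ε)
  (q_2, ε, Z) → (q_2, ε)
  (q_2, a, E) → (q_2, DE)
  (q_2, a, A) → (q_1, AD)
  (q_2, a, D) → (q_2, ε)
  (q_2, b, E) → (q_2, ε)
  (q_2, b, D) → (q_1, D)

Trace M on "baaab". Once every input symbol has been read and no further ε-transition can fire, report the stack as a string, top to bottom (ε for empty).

(q_0, baaab, Z) ⊢ (q_2, aaab, DEZ) ⊢ (q_2, aab, EZ) ⊢ (q_2, ab, DEZ) ⊢ (q_2, b, EZ) ⊢ (q_2, ε, Z) ⊢ (q_2, ε, ε)
All input consumed in state q_2 with stack ε.

ε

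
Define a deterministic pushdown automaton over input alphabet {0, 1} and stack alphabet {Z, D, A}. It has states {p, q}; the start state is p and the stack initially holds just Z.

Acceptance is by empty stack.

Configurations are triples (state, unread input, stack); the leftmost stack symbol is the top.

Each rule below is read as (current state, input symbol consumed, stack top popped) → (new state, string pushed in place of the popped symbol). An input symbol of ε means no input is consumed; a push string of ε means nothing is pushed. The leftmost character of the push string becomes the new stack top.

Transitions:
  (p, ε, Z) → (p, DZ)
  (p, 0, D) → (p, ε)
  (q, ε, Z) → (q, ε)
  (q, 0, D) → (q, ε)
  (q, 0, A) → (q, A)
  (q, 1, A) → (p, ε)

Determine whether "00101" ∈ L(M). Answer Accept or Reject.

(p, 00101, Z)
  ε-move, top Z: go to p, push DZ → (p, 00101, DZ)
  read 0, top D: go to p, push ε → (p, 0101, Z)
  ε-move, top Z: go to p, push DZ → (p, 0101, DZ)
  read 0, top D: go to p, push ε → (p, 101, Z)
  ε-move, top Z: go to p, push DZ → (p, 101, DZ)
No transition applies at (p, 101, DZ); input not fully consumed.

Reject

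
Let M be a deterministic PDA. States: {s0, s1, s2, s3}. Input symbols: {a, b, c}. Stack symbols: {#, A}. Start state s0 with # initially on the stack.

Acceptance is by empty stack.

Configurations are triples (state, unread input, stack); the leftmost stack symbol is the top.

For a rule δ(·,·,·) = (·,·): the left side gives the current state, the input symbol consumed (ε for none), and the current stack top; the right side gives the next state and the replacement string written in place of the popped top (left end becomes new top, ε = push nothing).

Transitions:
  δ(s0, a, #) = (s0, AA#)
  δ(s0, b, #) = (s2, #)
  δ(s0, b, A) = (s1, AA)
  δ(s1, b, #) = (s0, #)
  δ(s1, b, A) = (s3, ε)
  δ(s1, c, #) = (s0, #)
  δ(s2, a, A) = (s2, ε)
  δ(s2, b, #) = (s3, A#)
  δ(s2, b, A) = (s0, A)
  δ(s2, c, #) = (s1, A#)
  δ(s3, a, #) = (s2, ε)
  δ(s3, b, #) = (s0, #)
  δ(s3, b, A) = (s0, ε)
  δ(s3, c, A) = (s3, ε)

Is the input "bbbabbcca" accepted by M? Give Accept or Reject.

(s0, bbbabbcca, #) ⊢ (s2, bbabbcca, #) ⊢ (s3, babbcca, A#) ⊢ (s0, abbcca, #) ⊢ (s0, bbcca, AA#) ⊢ (s1, bcca, AAA#) ⊢ (s3, cca, AA#) ⊢ (s3, ca, A#) ⊢ (s3, a, #) ⊢ (s2, ε, ε)
All input consumed and the stack is empty.

Accept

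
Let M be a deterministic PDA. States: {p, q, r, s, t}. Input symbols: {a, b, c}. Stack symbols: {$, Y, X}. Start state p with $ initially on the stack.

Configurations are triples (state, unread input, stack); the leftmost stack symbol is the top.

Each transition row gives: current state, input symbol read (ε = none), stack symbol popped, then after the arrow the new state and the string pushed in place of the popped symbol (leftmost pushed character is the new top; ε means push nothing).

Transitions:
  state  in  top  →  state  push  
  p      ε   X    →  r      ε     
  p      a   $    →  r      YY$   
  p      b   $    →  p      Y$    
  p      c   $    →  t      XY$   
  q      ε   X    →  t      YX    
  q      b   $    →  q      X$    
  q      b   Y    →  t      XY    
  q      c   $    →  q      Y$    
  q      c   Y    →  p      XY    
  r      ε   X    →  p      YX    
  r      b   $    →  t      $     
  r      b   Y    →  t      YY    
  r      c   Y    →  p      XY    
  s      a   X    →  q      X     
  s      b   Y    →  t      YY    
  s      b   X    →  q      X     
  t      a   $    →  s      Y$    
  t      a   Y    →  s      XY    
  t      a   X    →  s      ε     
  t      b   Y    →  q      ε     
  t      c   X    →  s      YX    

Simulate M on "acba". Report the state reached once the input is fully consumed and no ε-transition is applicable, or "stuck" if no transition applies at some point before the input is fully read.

(p, acba, $)
  read a, top $: go to r, push YY$ → (r, cba, YY$)
  read c, top Y: go to p, push XY → (p, ba, XYY$)
  ε-move, top X: go to r, push ε → (r, ba, YY$)
  read b, top Y: go to t, push YY → (t, a, YYY$)
  read a, top Y: go to s, push XY → (s, ε, XYYY$)
All input consumed; M is in state s.

s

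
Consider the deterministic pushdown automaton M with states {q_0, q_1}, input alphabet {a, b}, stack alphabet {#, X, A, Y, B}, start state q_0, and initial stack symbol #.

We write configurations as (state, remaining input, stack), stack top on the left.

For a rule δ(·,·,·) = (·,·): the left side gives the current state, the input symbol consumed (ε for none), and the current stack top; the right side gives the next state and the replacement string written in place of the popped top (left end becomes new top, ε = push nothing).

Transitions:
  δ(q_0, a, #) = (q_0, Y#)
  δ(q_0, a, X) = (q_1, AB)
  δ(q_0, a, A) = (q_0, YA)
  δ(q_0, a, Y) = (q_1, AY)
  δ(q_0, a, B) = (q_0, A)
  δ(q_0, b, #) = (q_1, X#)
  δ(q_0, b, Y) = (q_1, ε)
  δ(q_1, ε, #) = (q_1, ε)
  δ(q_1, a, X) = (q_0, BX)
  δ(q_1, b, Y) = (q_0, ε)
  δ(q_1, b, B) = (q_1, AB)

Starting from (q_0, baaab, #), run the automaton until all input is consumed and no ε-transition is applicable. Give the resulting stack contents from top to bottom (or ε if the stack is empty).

AX#

(q_0, baaab, #)
  read b, top #: go to q_1, push X# → (q_1, aaab, X#)
  read a, top X: go to q_0, push BX → (q_0, aab, BX#)
  read a, top B: go to q_0, push A → (q_0, ab, AX#)
  read a, top A: go to q_0, push YA → (q_0, b, YAX#)
  read b, top Y: go to q_1, push ε → (q_1, ε, AX#)
All input consumed in state q_1 with stack AX#.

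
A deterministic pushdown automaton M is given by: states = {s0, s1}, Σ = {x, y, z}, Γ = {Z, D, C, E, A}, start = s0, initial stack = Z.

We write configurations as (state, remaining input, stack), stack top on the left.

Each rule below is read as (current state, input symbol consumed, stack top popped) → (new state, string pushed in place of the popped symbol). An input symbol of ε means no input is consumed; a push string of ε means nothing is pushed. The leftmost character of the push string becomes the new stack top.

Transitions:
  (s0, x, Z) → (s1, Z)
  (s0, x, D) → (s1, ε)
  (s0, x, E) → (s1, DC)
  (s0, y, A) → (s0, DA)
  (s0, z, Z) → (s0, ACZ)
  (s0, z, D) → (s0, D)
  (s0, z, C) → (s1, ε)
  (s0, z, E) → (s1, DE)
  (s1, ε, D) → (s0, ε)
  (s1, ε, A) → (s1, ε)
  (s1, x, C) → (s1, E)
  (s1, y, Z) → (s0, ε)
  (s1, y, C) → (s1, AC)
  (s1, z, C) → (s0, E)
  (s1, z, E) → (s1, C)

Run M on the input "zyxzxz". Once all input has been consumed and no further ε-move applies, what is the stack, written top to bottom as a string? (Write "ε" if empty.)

Z

(s0, zyxzxz, Z)
  read z, top Z: go to s0, push ACZ → (s0, yxzxz, ACZ)
  read y, top A: go to s0, push DA → (s0, xzxz, DACZ)
  read x, top D: go to s1, push ε → (s1, zxz, ACZ)
  ε-move, top A: go to s1, push ε → (s1, zxz, CZ)
  read z, top C: go to s0, push E → (s0, xz, EZ)
  read x, top E: go to s1, push DC → (s1, z, DCZ)
  ε-move, top D: go to s0, push ε → (s0, z, CZ)
  read z, top C: go to s1, push ε → (s1, ε, Z)
All input consumed in state s1 with stack Z.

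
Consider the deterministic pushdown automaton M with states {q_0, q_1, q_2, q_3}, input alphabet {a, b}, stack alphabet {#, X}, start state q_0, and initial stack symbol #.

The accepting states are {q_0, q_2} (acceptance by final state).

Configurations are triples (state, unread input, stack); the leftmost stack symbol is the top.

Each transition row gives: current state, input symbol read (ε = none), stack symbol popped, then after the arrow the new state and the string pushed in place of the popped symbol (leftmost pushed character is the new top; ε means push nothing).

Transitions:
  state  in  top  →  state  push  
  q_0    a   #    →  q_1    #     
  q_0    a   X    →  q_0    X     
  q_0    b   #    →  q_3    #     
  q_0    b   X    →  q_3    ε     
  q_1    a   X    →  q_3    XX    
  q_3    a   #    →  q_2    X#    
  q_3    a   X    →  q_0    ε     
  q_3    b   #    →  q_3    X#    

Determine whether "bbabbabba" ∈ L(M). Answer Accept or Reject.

(q_0, bbabbabba, #)
  read b, top #: go to q_3, push # → (q_3, babbabba, #)
  read b, top #: go to q_3, push X# → (q_3, abbabba, X#)
  read a, top X: go to q_0, push ε → (q_0, bbabba, #)
  read b, top #: go to q_3, push # → (q_3, babba, #)
  read b, top #: go to q_3, push X# → (q_3, abba, X#)
  read a, top X: go to q_0, push ε → (q_0, bba, #)
  read b, top #: go to q_3, push # → (q_3, ba, #)
  read b, top #: go to q_3, push X# → (q_3, a, X#)
  read a, top X: go to q_0, push ε → (q_0, ε, #)
All input consumed; state q_0 ∈ F.

Accept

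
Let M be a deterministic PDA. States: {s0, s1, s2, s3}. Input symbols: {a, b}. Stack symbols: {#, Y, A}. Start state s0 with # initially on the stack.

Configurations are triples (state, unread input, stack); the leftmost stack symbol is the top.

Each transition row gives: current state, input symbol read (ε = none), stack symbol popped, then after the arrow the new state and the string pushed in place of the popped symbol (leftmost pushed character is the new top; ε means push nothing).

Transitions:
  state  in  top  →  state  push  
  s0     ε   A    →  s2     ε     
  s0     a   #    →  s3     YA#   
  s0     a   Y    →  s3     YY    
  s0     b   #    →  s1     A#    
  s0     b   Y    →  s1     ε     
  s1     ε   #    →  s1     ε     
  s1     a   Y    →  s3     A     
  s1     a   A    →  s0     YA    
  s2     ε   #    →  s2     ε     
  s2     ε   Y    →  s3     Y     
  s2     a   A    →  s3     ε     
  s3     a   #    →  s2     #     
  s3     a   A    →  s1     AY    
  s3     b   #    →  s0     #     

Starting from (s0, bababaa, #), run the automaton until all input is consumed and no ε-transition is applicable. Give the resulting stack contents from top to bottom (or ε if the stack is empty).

(s0, bababaa, #)
  read b, top #: go to s1, push A# → (s1, ababaa, A#)
  read a, top A: go to s0, push YA → (s0, babaa, YA#)
  read b, top Y: go to s1, push ε → (s1, abaa, A#)
  read a, top A: go to s0, push YA → (s0, baa, YA#)
  read b, top Y: go to s1, push ε → (s1, aa, A#)
  read a, top A: go to s0, push YA → (s0, a, YA#)
  read a, top Y: go to s3, push YY → (s3, ε, YYA#)
All input consumed in state s3 with stack YYA#.

YYA#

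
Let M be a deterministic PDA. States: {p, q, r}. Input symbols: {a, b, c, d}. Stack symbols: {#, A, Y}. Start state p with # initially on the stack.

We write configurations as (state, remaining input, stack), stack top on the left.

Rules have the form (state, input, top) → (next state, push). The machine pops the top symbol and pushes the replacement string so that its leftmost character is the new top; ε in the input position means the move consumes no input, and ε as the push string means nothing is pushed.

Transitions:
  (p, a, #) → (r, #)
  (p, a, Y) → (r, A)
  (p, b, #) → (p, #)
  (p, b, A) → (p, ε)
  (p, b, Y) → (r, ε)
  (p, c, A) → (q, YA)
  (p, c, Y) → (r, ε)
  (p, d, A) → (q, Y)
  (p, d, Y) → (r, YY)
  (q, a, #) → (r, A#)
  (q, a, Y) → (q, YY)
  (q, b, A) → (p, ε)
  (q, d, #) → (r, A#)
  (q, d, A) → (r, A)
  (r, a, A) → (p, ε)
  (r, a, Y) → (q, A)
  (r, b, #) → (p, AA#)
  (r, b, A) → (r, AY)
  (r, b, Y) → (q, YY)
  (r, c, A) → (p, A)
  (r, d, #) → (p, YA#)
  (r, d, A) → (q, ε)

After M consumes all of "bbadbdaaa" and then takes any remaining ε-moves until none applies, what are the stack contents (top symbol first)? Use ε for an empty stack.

#

(p, bbadbdaaa, #)
  read b, top #: go to p, push # → (p, badbdaaa, #)
  read b, top #: go to p, push # → (p, adbdaaa, #)
  read a, top #: go to r, push # → (r, dbdaaa, #)
  read d, top #: go to p, push YA# → (p, bdaaa, YA#)
  read b, top Y: go to r, push ε → (r, daaa, A#)
  read d, top A: go to q, push ε → (q, aaa, #)
  read a, top #: go to r, push A# → (r, aa, A#)
  read a, top A: go to p, push ε → (p, a, #)
  read a, top #: go to r, push # → (r, ε, #)
All input consumed in state r with stack #.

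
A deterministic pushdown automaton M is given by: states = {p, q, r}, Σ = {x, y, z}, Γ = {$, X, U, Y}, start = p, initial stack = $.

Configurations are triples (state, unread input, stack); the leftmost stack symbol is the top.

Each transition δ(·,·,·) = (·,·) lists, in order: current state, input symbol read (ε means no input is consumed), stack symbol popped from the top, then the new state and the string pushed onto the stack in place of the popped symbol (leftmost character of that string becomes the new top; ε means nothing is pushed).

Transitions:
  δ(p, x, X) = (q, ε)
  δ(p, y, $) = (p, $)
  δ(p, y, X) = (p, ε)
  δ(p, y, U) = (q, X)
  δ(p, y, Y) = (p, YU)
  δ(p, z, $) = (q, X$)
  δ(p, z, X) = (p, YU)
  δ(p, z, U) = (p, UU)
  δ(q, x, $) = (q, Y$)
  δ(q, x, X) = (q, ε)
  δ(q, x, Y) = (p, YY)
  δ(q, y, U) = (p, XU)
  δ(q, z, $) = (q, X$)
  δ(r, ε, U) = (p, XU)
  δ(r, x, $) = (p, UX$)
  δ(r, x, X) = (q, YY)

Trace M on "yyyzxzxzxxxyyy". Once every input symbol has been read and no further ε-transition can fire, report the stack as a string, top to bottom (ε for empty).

YUUUY$

(p, yyyzxzxzxxxyyy, $)
  read y, top $: go to p, push $ → (p, yyzxzxzxxxyyy, $)
  read y, top $: go to p, push $ → (p, yzxzxzxxxyyy, $)
  read y, top $: go to p, push $ → (p, zxzxzxxxyyy, $)
  read z, top $: go to q, push X$ → (q, xzxzxxxyyy, X$)
  read x, top X: go to q, push ε → (q, zxzxxxyyy, $)
  read z, top $: go to q, push X$ → (q, xzxxxyyy, X$)
  read x, top X: go to q, push ε → (q, zxxxyyy, $)
  read z, top $: go to q, push X$ → (q, xxxyyy, X$)
  read x, top X: go to q, push ε → (q, xxyyy, $)
  read x, top $: go to q, push Y$ → (q, xyyy, Y$)
  read x, top Y: go to p, push YY → (p, yyy, YY$)
  read y, top Y: go to p, push YU → (p, yy, YUY$)
  read y, top Y: go to p, push YU → (p, y, YUUY$)
  read y, top Y: go to p, push YU → (p, ε, YUUUY$)
All input consumed in state p with stack YUUUY$.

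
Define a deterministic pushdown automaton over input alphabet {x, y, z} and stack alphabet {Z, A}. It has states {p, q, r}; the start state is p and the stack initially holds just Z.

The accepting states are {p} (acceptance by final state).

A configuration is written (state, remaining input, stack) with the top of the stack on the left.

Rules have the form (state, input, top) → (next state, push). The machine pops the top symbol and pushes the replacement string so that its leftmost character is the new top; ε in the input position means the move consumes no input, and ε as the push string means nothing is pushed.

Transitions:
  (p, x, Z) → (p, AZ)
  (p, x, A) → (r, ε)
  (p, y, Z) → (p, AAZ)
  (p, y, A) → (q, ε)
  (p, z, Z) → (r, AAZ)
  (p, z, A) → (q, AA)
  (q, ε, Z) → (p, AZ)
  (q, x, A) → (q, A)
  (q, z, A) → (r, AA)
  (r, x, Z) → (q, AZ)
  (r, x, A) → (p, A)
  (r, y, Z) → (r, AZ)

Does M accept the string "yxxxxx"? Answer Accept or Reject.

(p, yxxxxx, Z) ⊢ (p, xxxxx, AAZ) ⊢ (r, xxxx, AZ) ⊢ (p, xxx, AZ) ⊢ (r, xx, Z) ⊢ (q, x, AZ) ⊢ (q, ε, AZ)
All input consumed; state q ∉ F and no further ε-move applies.

Reject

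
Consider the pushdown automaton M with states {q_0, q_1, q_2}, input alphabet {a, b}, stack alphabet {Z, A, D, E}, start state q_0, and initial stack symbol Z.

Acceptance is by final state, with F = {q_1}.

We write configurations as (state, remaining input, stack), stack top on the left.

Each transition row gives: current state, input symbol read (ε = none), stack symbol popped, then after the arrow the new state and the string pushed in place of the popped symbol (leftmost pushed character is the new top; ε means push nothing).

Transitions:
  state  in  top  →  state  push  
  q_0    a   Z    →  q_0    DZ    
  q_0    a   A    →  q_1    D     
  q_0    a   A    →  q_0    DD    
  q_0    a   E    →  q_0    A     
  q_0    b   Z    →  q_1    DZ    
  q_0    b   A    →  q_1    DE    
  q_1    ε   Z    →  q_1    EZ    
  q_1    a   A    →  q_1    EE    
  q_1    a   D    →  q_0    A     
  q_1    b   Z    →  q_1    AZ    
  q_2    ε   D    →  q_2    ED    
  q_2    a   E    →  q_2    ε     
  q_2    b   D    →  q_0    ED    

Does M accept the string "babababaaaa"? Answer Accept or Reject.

Accept

One accepting computation: (q_0, babababaaaa, Z) ⊢ (q_1, abababaaaa, DZ) ⊢ (q_0, bababaaaa, AZ) ⊢ (q_1, ababaaaa, DEZ) ⊢ (q_0, babaaaa, AEZ) ⊢ (q_1, abaaaa, DEEZ) ⊢ (q_0, baaaa, AEEZ) ⊢ (q_1, aaaa, DEEEZ) ⊢ (q_0, aaa, AEEEZ) ⊢ (q_1, aa, DEEEZ) ⊢ (q_0, a, AEEEZ) ⊢ (q_1, ε, DEEEZ)
All input consumed and state q_1 ∈ F.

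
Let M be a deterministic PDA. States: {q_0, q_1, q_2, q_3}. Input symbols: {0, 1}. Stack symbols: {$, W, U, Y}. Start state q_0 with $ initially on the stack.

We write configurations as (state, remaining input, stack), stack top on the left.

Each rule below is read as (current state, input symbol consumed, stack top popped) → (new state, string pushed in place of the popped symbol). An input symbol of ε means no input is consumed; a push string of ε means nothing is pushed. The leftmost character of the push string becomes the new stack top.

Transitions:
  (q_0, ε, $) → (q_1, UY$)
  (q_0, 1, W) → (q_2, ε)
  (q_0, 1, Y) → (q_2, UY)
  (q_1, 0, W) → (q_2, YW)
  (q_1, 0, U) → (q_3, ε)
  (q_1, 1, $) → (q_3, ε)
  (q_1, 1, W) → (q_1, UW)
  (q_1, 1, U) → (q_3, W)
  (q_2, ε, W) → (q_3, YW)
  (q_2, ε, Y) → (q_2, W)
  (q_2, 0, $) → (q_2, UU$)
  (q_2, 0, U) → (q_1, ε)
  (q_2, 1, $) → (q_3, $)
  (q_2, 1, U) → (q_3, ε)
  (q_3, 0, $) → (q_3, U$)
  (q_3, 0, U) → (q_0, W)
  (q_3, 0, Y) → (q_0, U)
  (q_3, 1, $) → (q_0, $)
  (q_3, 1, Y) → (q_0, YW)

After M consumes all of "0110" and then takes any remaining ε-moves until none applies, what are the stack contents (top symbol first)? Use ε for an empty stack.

(q_0, 0110, $) ⊢ (q_1, 0110, UY$) ⊢ (q_3, 110, Y$) ⊢ (q_0, 10, YW$) ⊢ (q_2, 0, UYW$) ⊢ (q_1, ε, YW$)
All input consumed in state q_1 with stack YW$.

YW$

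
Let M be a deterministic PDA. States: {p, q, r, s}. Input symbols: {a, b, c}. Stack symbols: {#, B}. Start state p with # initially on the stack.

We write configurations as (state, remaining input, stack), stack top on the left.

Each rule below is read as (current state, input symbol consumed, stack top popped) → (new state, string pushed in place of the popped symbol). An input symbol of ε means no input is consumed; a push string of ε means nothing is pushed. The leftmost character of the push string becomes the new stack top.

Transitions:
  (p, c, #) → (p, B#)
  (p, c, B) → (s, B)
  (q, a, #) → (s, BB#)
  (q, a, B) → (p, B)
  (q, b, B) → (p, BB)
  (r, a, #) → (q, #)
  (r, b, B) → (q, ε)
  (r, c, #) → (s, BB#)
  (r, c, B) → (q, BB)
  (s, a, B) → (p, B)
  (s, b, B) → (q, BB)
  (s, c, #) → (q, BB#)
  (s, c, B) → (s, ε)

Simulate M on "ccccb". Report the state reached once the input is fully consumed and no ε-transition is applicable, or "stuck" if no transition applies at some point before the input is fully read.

p

(p, ccccb, #)
  read c, top #: go to p, push B# → (p, cccb, B#)
  read c, top B: go to s, push B → (s, ccb, B#)
  read c, top B: go to s, push ε → (s, cb, #)
  read c, top #: go to q, push BB# → (q, b, BB#)
  read b, top B: go to p, push BB → (p, ε, BBB#)
All input consumed; M is in state p.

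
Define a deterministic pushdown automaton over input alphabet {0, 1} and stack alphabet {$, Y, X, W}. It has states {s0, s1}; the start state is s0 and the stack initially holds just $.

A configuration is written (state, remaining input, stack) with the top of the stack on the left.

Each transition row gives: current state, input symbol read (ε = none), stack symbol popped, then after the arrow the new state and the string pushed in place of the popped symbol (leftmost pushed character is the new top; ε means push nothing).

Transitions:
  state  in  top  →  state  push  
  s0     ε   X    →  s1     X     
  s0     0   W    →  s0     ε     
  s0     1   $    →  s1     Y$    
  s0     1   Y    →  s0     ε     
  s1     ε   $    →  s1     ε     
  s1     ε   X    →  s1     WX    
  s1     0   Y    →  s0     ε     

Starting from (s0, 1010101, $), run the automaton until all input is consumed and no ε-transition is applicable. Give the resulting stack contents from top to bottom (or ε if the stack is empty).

Y$

(s0, 1010101, $) ⊢ (s1, 010101, Y$) ⊢ (s0, 10101, $) ⊢ (s1, 0101, Y$) ⊢ (s0, 101, $) ⊢ (s1, 01, Y$) ⊢ (s0, 1, $) ⊢ (s1, ε, Y$)
All input consumed in state s1 with stack Y$.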